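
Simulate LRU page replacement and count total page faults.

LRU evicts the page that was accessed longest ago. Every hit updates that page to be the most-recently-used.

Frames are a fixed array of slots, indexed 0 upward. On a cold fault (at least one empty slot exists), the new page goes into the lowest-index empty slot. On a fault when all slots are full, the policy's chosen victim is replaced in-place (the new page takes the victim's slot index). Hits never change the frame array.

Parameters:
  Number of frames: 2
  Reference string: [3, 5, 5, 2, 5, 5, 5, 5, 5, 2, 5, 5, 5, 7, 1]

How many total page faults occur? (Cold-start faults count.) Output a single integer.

Step 0: ref 3 → FAULT, frames=[3,-]
Step 1: ref 5 → FAULT, frames=[3,5]
Step 2: ref 5 → HIT, frames=[3,5]
Step 3: ref 2 → FAULT (evict 3), frames=[2,5]
Step 4: ref 5 → HIT, frames=[2,5]
Step 5: ref 5 → HIT, frames=[2,5]
Step 6: ref 5 → HIT, frames=[2,5]
Step 7: ref 5 → HIT, frames=[2,5]
Step 8: ref 5 → HIT, frames=[2,5]
Step 9: ref 2 → HIT, frames=[2,5]
Step 10: ref 5 → HIT, frames=[2,5]
Step 11: ref 5 → HIT, frames=[2,5]
Step 12: ref 5 → HIT, frames=[2,5]
Step 13: ref 7 → FAULT (evict 2), frames=[7,5]
Step 14: ref 1 → FAULT (evict 5), frames=[7,1]
Total faults: 5

Answer: 5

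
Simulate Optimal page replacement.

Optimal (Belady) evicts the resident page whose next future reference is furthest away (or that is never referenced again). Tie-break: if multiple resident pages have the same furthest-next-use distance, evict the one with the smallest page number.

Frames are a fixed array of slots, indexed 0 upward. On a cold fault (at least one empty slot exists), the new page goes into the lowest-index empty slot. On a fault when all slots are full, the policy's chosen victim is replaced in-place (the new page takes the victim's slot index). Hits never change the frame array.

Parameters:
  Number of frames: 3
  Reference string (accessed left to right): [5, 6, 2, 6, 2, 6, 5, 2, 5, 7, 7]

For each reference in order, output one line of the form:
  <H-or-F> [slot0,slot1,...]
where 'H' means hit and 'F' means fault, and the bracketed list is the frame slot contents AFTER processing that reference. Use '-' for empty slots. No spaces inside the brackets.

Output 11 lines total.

F [5,-,-]
F [5,6,-]
F [5,6,2]
H [5,6,2]
H [5,6,2]
H [5,6,2]
H [5,6,2]
H [5,6,2]
H [5,6,2]
F [5,6,7]
H [5,6,7]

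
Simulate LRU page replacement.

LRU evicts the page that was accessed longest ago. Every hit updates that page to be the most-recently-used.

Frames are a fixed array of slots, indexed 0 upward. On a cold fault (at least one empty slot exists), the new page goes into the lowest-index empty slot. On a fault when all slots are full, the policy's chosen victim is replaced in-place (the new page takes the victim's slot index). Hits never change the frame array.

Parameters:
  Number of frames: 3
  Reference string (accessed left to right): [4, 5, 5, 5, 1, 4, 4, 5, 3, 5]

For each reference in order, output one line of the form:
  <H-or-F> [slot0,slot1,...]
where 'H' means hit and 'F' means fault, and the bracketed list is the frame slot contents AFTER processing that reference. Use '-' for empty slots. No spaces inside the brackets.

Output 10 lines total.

F [4,-,-]
F [4,5,-]
H [4,5,-]
H [4,5,-]
F [4,5,1]
H [4,5,1]
H [4,5,1]
H [4,5,1]
F [4,5,3]
H [4,5,3]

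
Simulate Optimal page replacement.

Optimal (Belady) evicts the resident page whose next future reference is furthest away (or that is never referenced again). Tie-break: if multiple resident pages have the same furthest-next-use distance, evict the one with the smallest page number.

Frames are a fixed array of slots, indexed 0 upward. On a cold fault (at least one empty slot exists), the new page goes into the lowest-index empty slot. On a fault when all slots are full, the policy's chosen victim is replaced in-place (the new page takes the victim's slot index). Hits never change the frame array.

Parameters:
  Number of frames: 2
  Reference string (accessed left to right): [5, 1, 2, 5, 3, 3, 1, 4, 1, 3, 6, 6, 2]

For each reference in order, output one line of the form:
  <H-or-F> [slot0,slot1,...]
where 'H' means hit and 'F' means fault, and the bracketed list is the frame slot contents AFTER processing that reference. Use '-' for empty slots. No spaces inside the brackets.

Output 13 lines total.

F [5,-]
F [5,1]
F [5,2]
H [5,2]
F [3,2]
H [3,2]
F [3,1]
F [4,1]
H [4,1]
F [4,3]
F [4,6]
H [4,6]
F [2,6]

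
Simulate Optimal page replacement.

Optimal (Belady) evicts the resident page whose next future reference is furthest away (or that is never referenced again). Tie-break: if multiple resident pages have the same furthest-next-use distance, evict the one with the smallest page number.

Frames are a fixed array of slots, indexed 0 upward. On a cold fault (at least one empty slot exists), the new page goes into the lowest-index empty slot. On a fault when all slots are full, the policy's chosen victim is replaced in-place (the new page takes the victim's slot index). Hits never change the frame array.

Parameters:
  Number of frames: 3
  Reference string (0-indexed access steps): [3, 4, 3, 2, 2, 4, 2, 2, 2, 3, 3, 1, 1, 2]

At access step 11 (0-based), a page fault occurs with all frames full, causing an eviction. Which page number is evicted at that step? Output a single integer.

Step 0: ref 3 -> FAULT, frames=[3,-,-]
Step 1: ref 4 -> FAULT, frames=[3,4,-]
Step 2: ref 3 -> HIT, frames=[3,4,-]
Step 3: ref 2 -> FAULT, frames=[3,4,2]
Step 4: ref 2 -> HIT, frames=[3,4,2]
Step 5: ref 4 -> HIT, frames=[3,4,2]
Step 6: ref 2 -> HIT, frames=[3,4,2]
Step 7: ref 2 -> HIT, frames=[3,4,2]
Step 8: ref 2 -> HIT, frames=[3,4,2]
Step 9: ref 3 -> HIT, frames=[3,4,2]
Step 10: ref 3 -> HIT, frames=[3,4,2]
Step 11: ref 1 -> FAULT, evict 3, frames=[1,4,2]
At step 11: evicted page 3

Answer: 3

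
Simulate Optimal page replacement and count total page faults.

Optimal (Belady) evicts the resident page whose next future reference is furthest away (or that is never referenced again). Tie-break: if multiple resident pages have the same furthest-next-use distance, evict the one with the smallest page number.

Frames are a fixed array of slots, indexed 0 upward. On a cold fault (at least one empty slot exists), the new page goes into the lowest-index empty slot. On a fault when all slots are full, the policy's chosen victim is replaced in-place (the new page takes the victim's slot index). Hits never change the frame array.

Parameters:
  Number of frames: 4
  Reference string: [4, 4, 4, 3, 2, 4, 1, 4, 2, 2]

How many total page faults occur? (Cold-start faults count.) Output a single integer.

Step 0: ref 4 → FAULT, frames=[4,-,-,-]
Step 1: ref 4 → HIT, frames=[4,-,-,-]
Step 2: ref 4 → HIT, frames=[4,-,-,-]
Step 3: ref 3 → FAULT, frames=[4,3,-,-]
Step 4: ref 2 → FAULT, frames=[4,3,2,-]
Step 5: ref 4 → HIT, frames=[4,3,2,-]
Step 6: ref 1 → FAULT, frames=[4,3,2,1]
Step 7: ref 4 → HIT, frames=[4,3,2,1]
Step 8: ref 2 → HIT, frames=[4,3,2,1]
Step 9: ref 2 → HIT, frames=[4,3,2,1]
Total faults: 4

Answer: 4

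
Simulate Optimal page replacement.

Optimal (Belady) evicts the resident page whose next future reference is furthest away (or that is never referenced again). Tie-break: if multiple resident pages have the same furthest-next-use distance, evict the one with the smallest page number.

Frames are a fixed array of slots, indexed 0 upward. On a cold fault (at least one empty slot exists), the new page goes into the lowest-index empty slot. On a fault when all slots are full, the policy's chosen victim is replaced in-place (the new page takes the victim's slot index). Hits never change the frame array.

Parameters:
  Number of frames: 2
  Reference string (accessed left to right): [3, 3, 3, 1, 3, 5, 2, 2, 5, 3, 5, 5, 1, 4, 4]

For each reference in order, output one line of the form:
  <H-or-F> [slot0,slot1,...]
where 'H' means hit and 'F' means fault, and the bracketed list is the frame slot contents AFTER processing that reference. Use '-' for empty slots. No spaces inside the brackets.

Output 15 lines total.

F [3,-]
H [3,-]
H [3,-]
F [3,1]
H [3,1]
F [3,5]
F [2,5]
H [2,5]
H [2,5]
F [3,5]
H [3,5]
H [3,5]
F [1,5]
F [4,5]
H [4,5]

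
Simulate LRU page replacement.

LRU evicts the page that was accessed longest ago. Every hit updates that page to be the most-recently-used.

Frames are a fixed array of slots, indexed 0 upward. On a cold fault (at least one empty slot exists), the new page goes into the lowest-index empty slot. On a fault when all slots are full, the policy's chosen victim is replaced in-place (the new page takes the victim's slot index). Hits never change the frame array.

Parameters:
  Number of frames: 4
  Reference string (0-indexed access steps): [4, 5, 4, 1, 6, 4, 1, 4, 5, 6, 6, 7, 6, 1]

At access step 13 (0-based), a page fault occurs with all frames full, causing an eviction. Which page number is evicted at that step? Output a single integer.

Answer: 4

Derivation:
Step 0: ref 4 -> FAULT, frames=[4,-,-,-]
Step 1: ref 5 -> FAULT, frames=[4,5,-,-]
Step 2: ref 4 -> HIT, frames=[4,5,-,-]
Step 3: ref 1 -> FAULT, frames=[4,5,1,-]
Step 4: ref 6 -> FAULT, frames=[4,5,1,6]
Step 5: ref 4 -> HIT, frames=[4,5,1,6]
Step 6: ref 1 -> HIT, frames=[4,5,1,6]
Step 7: ref 4 -> HIT, frames=[4,5,1,6]
Step 8: ref 5 -> HIT, frames=[4,5,1,6]
Step 9: ref 6 -> HIT, frames=[4,5,1,6]
Step 10: ref 6 -> HIT, frames=[4,5,1,6]
Step 11: ref 7 -> FAULT, evict 1, frames=[4,5,7,6]
Step 12: ref 6 -> HIT, frames=[4,5,7,6]
Step 13: ref 1 -> FAULT, evict 4, frames=[1,5,7,6]
At step 13: evicted page 4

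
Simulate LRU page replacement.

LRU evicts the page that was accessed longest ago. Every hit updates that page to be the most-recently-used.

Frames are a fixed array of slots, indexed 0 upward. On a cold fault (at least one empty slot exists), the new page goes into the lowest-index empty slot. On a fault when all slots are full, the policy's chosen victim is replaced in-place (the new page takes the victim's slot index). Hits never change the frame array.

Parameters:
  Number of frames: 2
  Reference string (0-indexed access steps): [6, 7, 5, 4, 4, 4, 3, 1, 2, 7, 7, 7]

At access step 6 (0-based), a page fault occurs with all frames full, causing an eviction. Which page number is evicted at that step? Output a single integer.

Answer: 5

Derivation:
Step 0: ref 6 -> FAULT, frames=[6,-]
Step 1: ref 7 -> FAULT, frames=[6,7]
Step 2: ref 5 -> FAULT, evict 6, frames=[5,7]
Step 3: ref 4 -> FAULT, evict 7, frames=[5,4]
Step 4: ref 4 -> HIT, frames=[5,4]
Step 5: ref 4 -> HIT, frames=[5,4]
Step 6: ref 3 -> FAULT, evict 5, frames=[3,4]
At step 6: evicted page 5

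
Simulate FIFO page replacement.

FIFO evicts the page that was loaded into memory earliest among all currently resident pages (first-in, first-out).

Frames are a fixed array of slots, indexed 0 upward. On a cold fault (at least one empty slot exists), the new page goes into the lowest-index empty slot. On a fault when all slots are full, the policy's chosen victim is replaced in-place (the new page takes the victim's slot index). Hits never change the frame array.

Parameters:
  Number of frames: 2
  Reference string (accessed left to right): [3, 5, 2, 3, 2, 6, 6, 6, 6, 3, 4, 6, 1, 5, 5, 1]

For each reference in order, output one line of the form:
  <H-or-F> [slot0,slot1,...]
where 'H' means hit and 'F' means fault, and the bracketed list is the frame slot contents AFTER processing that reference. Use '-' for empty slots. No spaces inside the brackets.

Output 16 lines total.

F [3,-]
F [3,5]
F [2,5]
F [2,3]
H [2,3]
F [6,3]
H [6,3]
H [6,3]
H [6,3]
H [6,3]
F [6,4]
H [6,4]
F [1,4]
F [1,5]
H [1,5]
H [1,5]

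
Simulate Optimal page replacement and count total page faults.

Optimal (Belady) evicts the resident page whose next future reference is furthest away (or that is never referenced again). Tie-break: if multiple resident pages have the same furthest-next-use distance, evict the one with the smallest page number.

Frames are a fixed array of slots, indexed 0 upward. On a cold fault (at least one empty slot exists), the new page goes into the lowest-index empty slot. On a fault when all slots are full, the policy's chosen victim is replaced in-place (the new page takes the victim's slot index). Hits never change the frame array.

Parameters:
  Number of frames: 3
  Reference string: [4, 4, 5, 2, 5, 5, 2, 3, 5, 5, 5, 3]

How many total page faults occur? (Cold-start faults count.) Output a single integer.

Answer: 4

Derivation:
Step 0: ref 4 → FAULT, frames=[4,-,-]
Step 1: ref 4 → HIT, frames=[4,-,-]
Step 2: ref 5 → FAULT, frames=[4,5,-]
Step 3: ref 2 → FAULT, frames=[4,5,2]
Step 4: ref 5 → HIT, frames=[4,5,2]
Step 5: ref 5 → HIT, frames=[4,5,2]
Step 6: ref 2 → HIT, frames=[4,5,2]
Step 7: ref 3 → FAULT (evict 2), frames=[4,5,3]
Step 8: ref 5 → HIT, frames=[4,5,3]
Step 9: ref 5 → HIT, frames=[4,5,3]
Step 10: ref 5 → HIT, frames=[4,5,3]
Step 11: ref 3 → HIT, frames=[4,5,3]
Total faults: 4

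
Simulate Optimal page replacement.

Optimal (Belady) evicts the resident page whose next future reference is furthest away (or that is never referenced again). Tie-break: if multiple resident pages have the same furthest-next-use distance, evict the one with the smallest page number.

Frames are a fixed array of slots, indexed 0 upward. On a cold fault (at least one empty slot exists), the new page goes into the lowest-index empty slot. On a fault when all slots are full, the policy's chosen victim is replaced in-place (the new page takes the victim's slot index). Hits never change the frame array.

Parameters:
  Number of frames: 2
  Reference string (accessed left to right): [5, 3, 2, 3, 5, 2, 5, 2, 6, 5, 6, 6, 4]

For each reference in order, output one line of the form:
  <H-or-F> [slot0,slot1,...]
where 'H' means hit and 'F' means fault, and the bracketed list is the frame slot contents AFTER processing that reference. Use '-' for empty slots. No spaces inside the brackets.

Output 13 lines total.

F [5,-]
F [5,3]
F [2,3]
H [2,3]
F [2,5]
H [2,5]
H [2,5]
H [2,5]
F [6,5]
H [6,5]
H [6,5]
H [6,5]
F [6,4]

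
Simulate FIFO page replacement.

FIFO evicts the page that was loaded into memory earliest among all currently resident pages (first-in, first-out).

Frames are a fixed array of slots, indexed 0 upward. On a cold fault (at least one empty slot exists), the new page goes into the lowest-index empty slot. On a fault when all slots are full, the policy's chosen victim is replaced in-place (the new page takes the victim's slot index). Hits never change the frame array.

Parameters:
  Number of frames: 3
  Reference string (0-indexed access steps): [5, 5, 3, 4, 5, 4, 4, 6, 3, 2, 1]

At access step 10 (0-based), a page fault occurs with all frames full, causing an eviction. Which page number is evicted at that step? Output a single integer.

Answer: 4

Derivation:
Step 0: ref 5 -> FAULT, frames=[5,-,-]
Step 1: ref 5 -> HIT, frames=[5,-,-]
Step 2: ref 3 -> FAULT, frames=[5,3,-]
Step 3: ref 4 -> FAULT, frames=[5,3,4]
Step 4: ref 5 -> HIT, frames=[5,3,4]
Step 5: ref 4 -> HIT, frames=[5,3,4]
Step 6: ref 4 -> HIT, frames=[5,3,4]
Step 7: ref 6 -> FAULT, evict 5, frames=[6,3,4]
Step 8: ref 3 -> HIT, frames=[6,3,4]
Step 9: ref 2 -> FAULT, evict 3, frames=[6,2,4]
Step 10: ref 1 -> FAULT, evict 4, frames=[6,2,1]
At step 10: evicted page 4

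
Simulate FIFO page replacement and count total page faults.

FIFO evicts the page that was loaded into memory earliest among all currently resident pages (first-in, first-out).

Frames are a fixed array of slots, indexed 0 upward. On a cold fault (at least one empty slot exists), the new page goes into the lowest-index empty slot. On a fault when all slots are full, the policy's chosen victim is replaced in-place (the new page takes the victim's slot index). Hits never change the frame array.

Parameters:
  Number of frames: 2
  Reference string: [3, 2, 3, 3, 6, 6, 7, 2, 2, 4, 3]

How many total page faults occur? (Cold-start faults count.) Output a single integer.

Answer: 7

Derivation:
Step 0: ref 3 → FAULT, frames=[3,-]
Step 1: ref 2 → FAULT, frames=[3,2]
Step 2: ref 3 → HIT, frames=[3,2]
Step 3: ref 3 → HIT, frames=[3,2]
Step 4: ref 6 → FAULT (evict 3), frames=[6,2]
Step 5: ref 6 → HIT, frames=[6,2]
Step 6: ref 7 → FAULT (evict 2), frames=[6,7]
Step 7: ref 2 → FAULT (evict 6), frames=[2,7]
Step 8: ref 2 → HIT, frames=[2,7]
Step 9: ref 4 → FAULT (evict 7), frames=[2,4]
Step 10: ref 3 → FAULT (evict 2), frames=[3,4]
Total faults: 7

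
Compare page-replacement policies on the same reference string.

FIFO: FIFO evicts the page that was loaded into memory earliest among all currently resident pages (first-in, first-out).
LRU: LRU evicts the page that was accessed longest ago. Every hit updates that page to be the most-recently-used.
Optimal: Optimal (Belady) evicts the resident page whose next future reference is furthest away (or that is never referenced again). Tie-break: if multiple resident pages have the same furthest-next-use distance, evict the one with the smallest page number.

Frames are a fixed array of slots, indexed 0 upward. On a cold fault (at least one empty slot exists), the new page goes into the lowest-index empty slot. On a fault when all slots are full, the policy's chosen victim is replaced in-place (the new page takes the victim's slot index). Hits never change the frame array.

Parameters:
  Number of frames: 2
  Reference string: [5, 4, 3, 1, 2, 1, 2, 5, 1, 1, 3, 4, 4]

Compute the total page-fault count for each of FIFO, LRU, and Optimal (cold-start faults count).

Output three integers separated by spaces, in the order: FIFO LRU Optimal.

--- FIFO ---
  step 0: ref 5 -> FAULT, frames=[5,-] (faults so far: 1)
  step 1: ref 4 -> FAULT, frames=[5,4] (faults so far: 2)
  step 2: ref 3 -> FAULT, evict 5, frames=[3,4] (faults so far: 3)
  step 3: ref 1 -> FAULT, evict 4, frames=[3,1] (faults so far: 4)
  step 4: ref 2 -> FAULT, evict 3, frames=[2,1] (faults so far: 5)
  step 5: ref 1 -> HIT, frames=[2,1] (faults so far: 5)
  step 6: ref 2 -> HIT, frames=[2,1] (faults so far: 5)
  step 7: ref 5 -> FAULT, evict 1, frames=[2,5] (faults so far: 6)
  step 8: ref 1 -> FAULT, evict 2, frames=[1,5] (faults so far: 7)
  step 9: ref 1 -> HIT, frames=[1,5] (faults so far: 7)
  step 10: ref 3 -> FAULT, evict 5, frames=[1,3] (faults so far: 8)
  step 11: ref 4 -> FAULT, evict 1, frames=[4,3] (faults so far: 9)
  step 12: ref 4 -> HIT, frames=[4,3] (faults so far: 9)
  FIFO total faults: 9
--- LRU ---
  step 0: ref 5 -> FAULT, frames=[5,-] (faults so far: 1)
  step 1: ref 4 -> FAULT, frames=[5,4] (faults so far: 2)
  step 2: ref 3 -> FAULT, evict 5, frames=[3,4] (faults so far: 3)
  step 3: ref 1 -> FAULT, evict 4, frames=[3,1] (faults so far: 4)
  step 4: ref 2 -> FAULT, evict 3, frames=[2,1] (faults so far: 5)
  step 5: ref 1 -> HIT, frames=[2,1] (faults so far: 5)
  step 6: ref 2 -> HIT, frames=[2,1] (faults so far: 5)
  step 7: ref 5 -> FAULT, evict 1, frames=[2,5] (faults so far: 6)
  step 8: ref 1 -> FAULT, evict 2, frames=[1,5] (faults so far: 7)
  step 9: ref 1 -> HIT, frames=[1,5] (faults so far: 7)
  step 10: ref 3 -> FAULT, evict 5, frames=[1,3] (faults so far: 8)
  step 11: ref 4 -> FAULT, evict 1, frames=[4,3] (faults so far: 9)
  step 12: ref 4 -> HIT, frames=[4,3] (faults so far: 9)
  LRU total faults: 9
--- Optimal ---
  step 0: ref 5 -> FAULT, frames=[5,-] (faults so far: 1)
  step 1: ref 4 -> FAULT, frames=[5,4] (faults so far: 2)
  step 2: ref 3 -> FAULT, evict 4, frames=[5,3] (faults so far: 3)
  step 3: ref 1 -> FAULT, evict 3, frames=[5,1] (faults so far: 4)
  step 4: ref 2 -> FAULT, evict 5, frames=[2,1] (faults so far: 5)
  step 5: ref 1 -> HIT, frames=[2,1] (faults so far: 5)
  step 6: ref 2 -> HIT, frames=[2,1] (faults so far: 5)
  step 7: ref 5 -> FAULT, evict 2, frames=[5,1] (faults so far: 6)
  step 8: ref 1 -> HIT, frames=[5,1] (faults so far: 6)
  step 9: ref 1 -> HIT, frames=[5,1] (faults so far: 6)
  step 10: ref 3 -> FAULT, evict 1, frames=[5,3] (faults so far: 7)
  step 11: ref 4 -> FAULT, evict 3, frames=[5,4] (faults so far: 8)
  step 12: ref 4 -> HIT, frames=[5,4] (faults so far: 8)
  Optimal total faults: 8

Answer: 9 9 8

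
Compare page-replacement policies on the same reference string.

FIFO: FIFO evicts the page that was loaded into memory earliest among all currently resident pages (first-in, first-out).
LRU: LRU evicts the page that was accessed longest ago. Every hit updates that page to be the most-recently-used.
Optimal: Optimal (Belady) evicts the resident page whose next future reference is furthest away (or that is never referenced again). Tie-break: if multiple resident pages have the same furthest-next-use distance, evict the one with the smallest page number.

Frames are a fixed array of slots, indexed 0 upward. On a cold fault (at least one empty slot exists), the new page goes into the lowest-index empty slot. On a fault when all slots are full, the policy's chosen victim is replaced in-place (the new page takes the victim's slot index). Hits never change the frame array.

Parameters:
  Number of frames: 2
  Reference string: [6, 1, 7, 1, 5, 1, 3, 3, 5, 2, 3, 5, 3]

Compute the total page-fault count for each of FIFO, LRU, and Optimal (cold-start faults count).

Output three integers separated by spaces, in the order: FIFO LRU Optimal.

--- FIFO ---
  step 0: ref 6 -> FAULT, frames=[6,-] (faults so far: 1)
  step 1: ref 1 -> FAULT, frames=[6,1] (faults so far: 2)
  step 2: ref 7 -> FAULT, evict 6, frames=[7,1] (faults so far: 3)
  step 3: ref 1 -> HIT, frames=[7,1] (faults so far: 3)
  step 4: ref 5 -> FAULT, evict 1, frames=[7,5] (faults so far: 4)
  step 5: ref 1 -> FAULT, evict 7, frames=[1,5] (faults so far: 5)
  step 6: ref 3 -> FAULT, evict 5, frames=[1,3] (faults so far: 6)
  step 7: ref 3 -> HIT, frames=[1,3] (faults so far: 6)
  step 8: ref 5 -> FAULT, evict 1, frames=[5,3] (faults so far: 7)
  step 9: ref 2 -> FAULT, evict 3, frames=[5,2] (faults so far: 8)
  step 10: ref 3 -> FAULT, evict 5, frames=[3,2] (faults so far: 9)
  step 11: ref 5 -> FAULT, evict 2, frames=[3,5] (faults so far: 10)
  step 12: ref 3 -> HIT, frames=[3,5] (faults so far: 10)
  FIFO total faults: 10
--- LRU ---
  step 0: ref 6 -> FAULT, frames=[6,-] (faults so far: 1)
  step 1: ref 1 -> FAULT, frames=[6,1] (faults so far: 2)
  step 2: ref 7 -> FAULT, evict 6, frames=[7,1] (faults so far: 3)
  step 3: ref 1 -> HIT, frames=[7,1] (faults so far: 3)
  step 4: ref 5 -> FAULT, evict 7, frames=[5,1] (faults so far: 4)
  step 5: ref 1 -> HIT, frames=[5,1] (faults so far: 4)
  step 6: ref 3 -> FAULT, evict 5, frames=[3,1] (faults so far: 5)
  step 7: ref 3 -> HIT, frames=[3,1] (faults so far: 5)
  step 8: ref 5 -> FAULT, evict 1, frames=[3,5] (faults so far: 6)
  step 9: ref 2 -> FAULT, evict 3, frames=[2,5] (faults so far: 7)
  step 10: ref 3 -> FAULT, evict 5, frames=[2,3] (faults so far: 8)
  step 11: ref 5 -> FAULT, evict 2, frames=[5,3] (faults so far: 9)
  step 12: ref 3 -> HIT, frames=[5,3] (faults so far: 9)
  LRU total faults: 9
--- Optimal ---
  step 0: ref 6 -> FAULT, frames=[6,-] (faults so far: 1)
  step 1: ref 1 -> FAULT, frames=[6,1] (faults so far: 2)
  step 2: ref 7 -> FAULT, evict 6, frames=[7,1] (faults so far: 3)
  step 3: ref 1 -> HIT, frames=[7,1] (faults so far: 3)
  step 4: ref 5 -> FAULT, evict 7, frames=[5,1] (faults so far: 4)
  step 5: ref 1 -> HIT, frames=[5,1] (faults so far: 4)
  step 6: ref 3 -> FAULT, evict 1, frames=[5,3] (faults so far: 5)
  step 7: ref 3 -> HIT, frames=[5,3] (faults so far: 5)
  step 8: ref 5 -> HIT, frames=[5,3] (faults so far: 5)
  step 9: ref 2 -> FAULT, evict 5, frames=[2,3] (faults so far: 6)
  step 10: ref 3 -> HIT, frames=[2,3] (faults so far: 6)
  step 11: ref 5 -> FAULT, evict 2, frames=[5,3] (faults so far: 7)
  step 12: ref 3 -> HIT, frames=[5,3] (faults so far: 7)
  Optimal total faults: 7

Answer: 10 9 7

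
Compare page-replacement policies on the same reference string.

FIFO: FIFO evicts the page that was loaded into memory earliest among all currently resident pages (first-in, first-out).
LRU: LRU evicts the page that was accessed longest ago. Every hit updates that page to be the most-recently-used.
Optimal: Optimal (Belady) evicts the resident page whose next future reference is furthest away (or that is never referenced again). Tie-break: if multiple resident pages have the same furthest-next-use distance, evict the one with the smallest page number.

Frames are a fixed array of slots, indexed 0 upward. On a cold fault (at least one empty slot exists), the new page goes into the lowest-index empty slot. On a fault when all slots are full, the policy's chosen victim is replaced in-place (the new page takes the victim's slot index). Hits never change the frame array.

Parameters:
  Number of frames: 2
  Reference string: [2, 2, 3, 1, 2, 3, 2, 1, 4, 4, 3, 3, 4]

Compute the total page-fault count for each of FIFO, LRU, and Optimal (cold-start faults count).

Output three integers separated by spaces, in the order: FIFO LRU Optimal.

--- FIFO ---
  step 0: ref 2 -> FAULT, frames=[2,-] (faults so far: 1)
  step 1: ref 2 -> HIT, frames=[2,-] (faults so far: 1)
  step 2: ref 3 -> FAULT, frames=[2,3] (faults so far: 2)
  step 3: ref 1 -> FAULT, evict 2, frames=[1,3] (faults so far: 3)
  step 4: ref 2 -> FAULT, evict 3, frames=[1,2] (faults so far: 4)
  step 5: ref 3 -> FAULT, evict 1, frames=[3,2] (faults so far: 5)
  step 6: ref 2 -> HIT, frames=[3,2] (faults so far: 5)
  step 7: ref 1 -> FAULT, evict 2, frames=[3,1] (faults so far: 6)
  step 8: ref 4 -> FAULT, evict 3, frames=[4,1] (faults so far: 7)
  step 9: ref 4 -> HIT, frames=[4,1] (faults so far: 7)
  step 10: ref 3 -> FAULT, evict 1, frames=[4,3] (faults so far: 8)
  step 11: ref 3 -> HIT, frames=[4,3] (faults so far: 8)
  step 12: ref 4 -> HIT, frames=[4,3] (faults so far: 8)
  FIFO total faults: 8
--- LRU ---
  step 0: ref 2 -> FAULT, frames=[2,-] (faults so far: 1)
  step 1: ref 2 -> HIT, frames=[2,-] (faults so far: 1)
  step 2: ref 3 -> FAULT, frames=[2,3] (faults so far: 2)
  step 3: ref 1 -> FAULT, evict 2, frames=[1,3] (faults so far: 3)
  step 4: ref 2 -> FAULT, evict 3, frames=[1,2] (faults so far: 4)
  step 5: ref 3 -> FAULT, evict 1, frames=[3,2] (faults so far: 5)
  step 6: ref 2 -> HIT, frames=[3,2] (faults so far: 5)
  step 7: ref 1 -> FAULT, evict 3, frames=[1,2] (faults so far: 6)
  step 8: ref 4 -> FAULT, evict 2, frames=[1,4] (faults so far: 7)
  step 9: ref 4 -> HIT, frames=[1,4] (faults so far: 7)
  step 10: ref 3 -> FAULT, evict 1, frames=[3,4] (faults so far: 8)
  step 11: ref 3 -> HIT, frames=[3,4] (faults so far: 8)
  step 12: ref 4 -> HIT, frames=[3,4] (faults so far: 8)
  LRU total faults: 8
--- Optimal ---
  step 0: ref 2 -> FAULT, frames=[2,-] (faults so far: 1)
  step 1: ref 2 -> HIT, frames=[2,-] (faults so far: 1)
  step 2: ref 3 -> FAULT, frames=[2,3] (faults so far: 2)
  step 3: ref 1 -> FAULT, evict 3, frames=[2,1] (faults so far: 3)
  step 4: ref 2 -> HIT, frames=[2,1] (faults so far: 3)
  step 5: ref 3 -> FAULT, evict 1, frames=[2,3] (faults so far: 4)
  step 6: ref 2 -> HIT, frames=[2,3] (faults so far: 4)
  step 7: ref 1 -> FAULT, evict 2, frames=[1,3] (faults so far: 5)
  step 8: ref 4 -> FAULT, evict 1, frames=[4,3] (faults so far: 6)
  step 9: ref 4 -> HIT, frames=[4,3] (faults so far: 6)
  step 10: ref 3 -> HIT, frames=[4,3] (faults so far: 6)
  step 11: ref 3 -> HIT, frames=[4,3] (faults so far: 6)
  step 12: ref 4 -> HIT, frames=[4,3] (faults so far: 6)
  Optimal total faults: 6

Answer: 8 8 6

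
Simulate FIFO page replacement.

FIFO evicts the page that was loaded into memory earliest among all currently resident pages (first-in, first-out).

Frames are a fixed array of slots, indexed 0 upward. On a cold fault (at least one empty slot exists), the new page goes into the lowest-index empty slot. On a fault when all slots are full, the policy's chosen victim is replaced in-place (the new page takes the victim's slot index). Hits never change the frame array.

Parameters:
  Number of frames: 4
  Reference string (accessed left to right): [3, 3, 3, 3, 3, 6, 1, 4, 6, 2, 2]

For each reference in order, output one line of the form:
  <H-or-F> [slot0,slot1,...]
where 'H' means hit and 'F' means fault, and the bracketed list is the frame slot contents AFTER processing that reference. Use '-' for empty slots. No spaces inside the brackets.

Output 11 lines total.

F [3,-,-,-]
H [3,-,-,-]
H [3,-,-,-]
H [3,-,-,-]
H [3,-,-,-]
F [3,6,-,-]
F [3,6,1,-]
F [3,6,1,4]
H [3,6,1,4]
F [2,6,1,4]
H [2,6,1,4]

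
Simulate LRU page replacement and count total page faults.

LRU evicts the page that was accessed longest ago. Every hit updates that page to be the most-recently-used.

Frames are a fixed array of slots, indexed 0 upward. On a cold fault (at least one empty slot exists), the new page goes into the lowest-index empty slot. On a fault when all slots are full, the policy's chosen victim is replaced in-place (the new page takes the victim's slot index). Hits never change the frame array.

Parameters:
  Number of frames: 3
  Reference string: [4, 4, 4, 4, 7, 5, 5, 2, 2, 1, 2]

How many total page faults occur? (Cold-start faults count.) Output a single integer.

Step 0: ref 4 → FAULT, frames=[4,-,-]
Step 1: ref 4 → HIT, frames=[4,-,-]
Step 2: ref 4 → HIT, frames=[4,-,-]
Step 3: ref 4 → HIT, frames=[4,-,-]
Step 4: ref 7 → FAULT, frames=[4,7,-]
Step 5: ref 5 → FAULT, frames=[4,7,5]
Step 6: ref 5 → HIT, frames=[4,7,5]
Step 7: ref 2 → FAULT (evict 4), frames=[2,7,5]
Step 8: ref 2 → HIT, frames=[2,7,5]
Step 9: ref 1 → FAULT (evict 7), frames=[2,1,5]
Step 10: ref 2 → HIT, frames=[2,1,5]
Total faults: 5

Answer: 5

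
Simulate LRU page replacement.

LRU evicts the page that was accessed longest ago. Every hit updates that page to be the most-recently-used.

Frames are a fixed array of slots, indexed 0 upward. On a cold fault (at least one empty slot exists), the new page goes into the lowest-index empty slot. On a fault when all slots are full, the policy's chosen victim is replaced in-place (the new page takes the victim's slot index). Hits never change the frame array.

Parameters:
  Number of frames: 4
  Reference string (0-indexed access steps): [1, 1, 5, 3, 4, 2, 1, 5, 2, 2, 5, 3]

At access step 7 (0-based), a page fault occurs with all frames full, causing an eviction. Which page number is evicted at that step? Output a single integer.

Answer: 3

Derivation:
Step 0: ref 1 -> FAULT, frames=[1,-,-,-]
Step 1: ref 1 -> HIT, frames=[1,-,-,-]
Step 2: ref 5 -> FAULT, frames=[1,5,-,-]
Step 3: ref 3 -> FAULT, frames=[1,5,3,-]
Step 4: ref 4 -> FAULT, frames=[1,5,3,4]
Step 5: ref 2 -> FAULT, evict 1, frames=[2,5,3,4]
Step 6: ref 1 -> FAULT, evict 5, frames=[2,1,3,4]
Step 7: ref 5 -> FAULT, evict 3, frames=[2,1,5,4]
At step 7: evicted page 3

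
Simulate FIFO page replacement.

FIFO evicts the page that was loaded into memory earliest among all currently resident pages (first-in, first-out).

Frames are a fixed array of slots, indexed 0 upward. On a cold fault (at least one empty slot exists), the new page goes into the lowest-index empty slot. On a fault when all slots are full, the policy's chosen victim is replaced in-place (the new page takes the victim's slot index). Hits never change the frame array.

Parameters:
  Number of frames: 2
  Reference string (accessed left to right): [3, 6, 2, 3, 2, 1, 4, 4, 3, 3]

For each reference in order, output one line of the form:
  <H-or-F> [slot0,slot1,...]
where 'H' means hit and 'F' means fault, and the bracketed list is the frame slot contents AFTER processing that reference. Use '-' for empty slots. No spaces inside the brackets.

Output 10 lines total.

F [3,-]
F [3,6]
F [2,6]
F [2,3]
H [2,3]
F [1,3]
F [1,4]
H [1,4]
F [3,4]
H [3,4]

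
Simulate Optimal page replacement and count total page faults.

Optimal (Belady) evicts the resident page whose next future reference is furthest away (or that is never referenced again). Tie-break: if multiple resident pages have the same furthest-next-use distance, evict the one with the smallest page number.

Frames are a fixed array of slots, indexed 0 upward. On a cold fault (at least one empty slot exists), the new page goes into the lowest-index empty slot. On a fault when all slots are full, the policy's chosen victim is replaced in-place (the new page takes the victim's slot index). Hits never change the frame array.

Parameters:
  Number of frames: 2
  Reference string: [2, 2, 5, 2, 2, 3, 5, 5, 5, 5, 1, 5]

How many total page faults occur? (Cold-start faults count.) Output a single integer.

Step 0: ref 2 → FAULT, frames=[2,-]
Step 1: ref 2 → HIT, frames=[2,-]
Step 2: ref 5 → FAULT, frames=[2,5]
Step 3: ref 2 → HIT, frames=[2,5]
Step 4: ref 2 → HIT, frames=[2,5]
Step 5: ref 3 → FAULT (evict 2), frames=[3,5]
Step 6: ref 5 → HIT, frames=[3,5]
Step 7: ref 5 → HIT, frames=[3,5]
Step 8: ref 5 → HIT, frames=[3,5]
Step 9: ref 5 → HIT, frames=[3,5]
Step 10: ref 1 → FAULT (evict 3), frames=[1,5]
Step 11: ref 5 → HIT, frames=[1,5]
Total faults: 4

Answer: 4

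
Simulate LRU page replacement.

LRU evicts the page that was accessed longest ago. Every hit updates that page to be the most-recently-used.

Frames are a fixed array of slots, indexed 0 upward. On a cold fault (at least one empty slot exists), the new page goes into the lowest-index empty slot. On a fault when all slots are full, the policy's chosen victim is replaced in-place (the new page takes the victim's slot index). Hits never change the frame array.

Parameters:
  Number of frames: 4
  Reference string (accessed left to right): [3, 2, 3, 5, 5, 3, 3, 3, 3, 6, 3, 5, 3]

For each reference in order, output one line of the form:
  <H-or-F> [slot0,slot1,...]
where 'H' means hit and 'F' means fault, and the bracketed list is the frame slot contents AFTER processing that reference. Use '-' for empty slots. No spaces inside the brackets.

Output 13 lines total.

F [3,-,-,-]
F [3,2,-,-]
H [3,2,-,-]
F [3,2,5,-]
H [3,2,5,-]
H [3,2,5,-]
H [3,2,5,-]
H [3,2,5,-]
H [3,2,5,-]
F [3,2,5,6]
H [3,2,5,6]
H [3,2,5,6]
H [3,2,5,6]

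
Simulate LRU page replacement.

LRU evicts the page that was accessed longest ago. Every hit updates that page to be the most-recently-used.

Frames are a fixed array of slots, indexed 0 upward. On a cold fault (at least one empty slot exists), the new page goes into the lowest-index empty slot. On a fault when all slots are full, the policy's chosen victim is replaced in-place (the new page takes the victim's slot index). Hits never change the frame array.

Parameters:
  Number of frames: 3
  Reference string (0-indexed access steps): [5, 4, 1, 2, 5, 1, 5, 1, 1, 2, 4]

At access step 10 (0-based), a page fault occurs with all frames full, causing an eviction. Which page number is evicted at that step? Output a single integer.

Answer: 5

Derivation:
Step 0: ref 5 -> FAULT, frames=[5,-,-]
Step 1: ref 4 -> FAULT, frames=[5,4,-]
Step 2: ref 1 -> FAULT, frames=[5,4,1]
Step 3: ref 2 -> FAULT, evict 5, frames=[2,4,1]
Step 4: ref 5 -> FAULT, evict 4, frames=[2,5,1]
Step 5: ref 1 -> HIT, frames=[2,5,1]
Step 6: ref 5 -> HIT, frames=[2,5,1]
Step 7: ref 1 -> HIT, frames=[2,5,1]
Step 8: ref 1 -> HIT, frames=[2,5,1]
Step 9: ref 2 -> HIT, frames=[2,5,1]
Step 10: ref 4 -> FAULT, evict 5, frames=[2,4,1]
At step 10: evicted page 5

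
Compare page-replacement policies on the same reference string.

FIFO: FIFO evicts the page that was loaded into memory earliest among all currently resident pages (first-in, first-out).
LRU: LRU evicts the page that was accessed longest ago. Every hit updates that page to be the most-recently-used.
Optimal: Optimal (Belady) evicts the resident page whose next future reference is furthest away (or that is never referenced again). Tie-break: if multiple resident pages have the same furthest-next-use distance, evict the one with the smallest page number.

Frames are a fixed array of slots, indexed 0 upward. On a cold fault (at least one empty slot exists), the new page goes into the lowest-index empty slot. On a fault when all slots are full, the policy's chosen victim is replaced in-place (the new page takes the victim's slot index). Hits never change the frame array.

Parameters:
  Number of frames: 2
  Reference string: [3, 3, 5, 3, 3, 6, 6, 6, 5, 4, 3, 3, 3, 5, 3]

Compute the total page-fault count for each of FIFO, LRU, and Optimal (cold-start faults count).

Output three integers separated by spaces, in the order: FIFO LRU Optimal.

Answer: 6 7 5

Derivation:
--- FIFO ---
  step 0: ref 3 -> FAULT, frames=[3,-] (faults so far: 1)
  step 1: ref 3 -> HIT, frames=[3,-] (faults so far: 1)
  step 2: ref 5 -> FAULT, frames=[3,5] (faults so far: 2)
  step 3: ref 3 -> HIT, frames=[3,5] (faults so far: 2)
  step 4: ref 3 -> HIT, frames=[3,5] (faults so far: 2)
  step 5: ref 6 -> FAULT, evict 3, frames=[6,5] (faults so far: 3)
  step 6: ref 6 -> HIT, frames=[6,5] (faults so far: 3)
  step 7: ref 6 -> HIT, frames=[6,5] (faults so far: 3)
  step 8: ref 5 -> HIT, frames=[6,5] (faults so far: 3)
  step 9: ref 4 -> FAULT, evict 5, frames=[6,4] (faults so far: 4)
  step 10: ref 3 -> FAULT, evict 6, frames=[3,4] (faults so far: 5)
  step 11: ref 3 -> HIT, frames=[3,4] (faults so far: 5)
  step 12: ref 3 -> HIT, frames=[3,4] (faults so far: 5)
  step 13: ref 5 -> FAULT, evict 4, frames=[3,5] (faults so far: 6)
  step 14: ref 3 -> HIT, frames=[3,5] (faults so far: 6)
  FIFO total faults: 6
--- LRU ---
  step 0: ref 3 -> FAULT, frames=[3,-] (faults so far: 1)
  step 1: ref 3 -> HIT, frames=[3,-] (faults so far: 1)
  step 2: ref 5 -> FAULT, frames=[3,5] (faults so far: 2)
  step 3: ref 3 -> HIT, frames=[3,5] (faults so far: 2)
  step 4: ref 3 -> HIT, frames=[3,5] (faults so far: 2)
  step 5: ref 6 -> FAULT, evict 5, frames=[3,6] (faults so far: 3)
  step 6: ref 6 -> HIT, frames=[3,6] (faults so far: 3)
  step 7: ref 6 -> HIT, frames=[3,6] (faults so far: 3)
  step 8: ref 5 -> FAULT, evict 3, frames=[5,6] (faults so far: 4)
  step 9: ref 4 -> FAULT, evict 6, frames=[5,4] (faults so far: 5)
  step 10: ref 3 -> FAULT, evict 5, frames=[3,4] (faults so far: 6)
  step 11: ref 3 -> HIT, frames=[3,4] (faults so far: 6)
  step 12: ref 3 -> HIT, frames=[3,4] (faults so far: 6)
  step 13: ref 5 -> FAULT, evict 4, frames=[3,5] (faults so far: 7)
  step 14: ref 3 -> HIT, frames=[3,5] (faults so far: 7)
  LRU total faults: 7
--- Optimal ---
  step 0: ref 3 -> FAULT, frames=[3,-] (faults so far: 1)
  step 1: ref 3 -> HIT, frames=[3,-] (faults so far: 1)
  step 2: ref 5 -> FAULT, frames=[3,5] (faults so far: 2)
  step 3: ref 3 -> HIT, frames=[3,5] (faults so far: 2)
  step 4: ref 3 -> HIT, frames=[3,5] (faults so far: 2)
  step 5: ref 6 -> FAULT, evict 3, frames=[6,5] (faults so far: 3)
  step 6: ref 6 -> HIT, frames=[6,5] (faults so far: 3)
  step 7: ref 6 -> HIT, frames=[6,5] (faults so far: 3)
  step 8: ref 5 -> HIT, frames=[6,5] (faults so far: 3)
  step 9: ref 4 -> FAULT, evict 6, frames=[4,5] (faults so far: 4)
  step 10: ref 3 -> FAULT, evict 4, frames=[3,5] (faults so far: 5)
  step 11: ref 3 -> HIT, frames=[3,5] (faults so far: 5)
  step 12: ref 3 -> HIT, frames=[3,5] (faults so far: 5)
  step 13: ref 5 -> HIT, frames=[3,5] (faults so far: 5)
  step 14: ref 3 -> HIT, frames=[3,5] (faults so far: 5)
  Optimal total faults: 5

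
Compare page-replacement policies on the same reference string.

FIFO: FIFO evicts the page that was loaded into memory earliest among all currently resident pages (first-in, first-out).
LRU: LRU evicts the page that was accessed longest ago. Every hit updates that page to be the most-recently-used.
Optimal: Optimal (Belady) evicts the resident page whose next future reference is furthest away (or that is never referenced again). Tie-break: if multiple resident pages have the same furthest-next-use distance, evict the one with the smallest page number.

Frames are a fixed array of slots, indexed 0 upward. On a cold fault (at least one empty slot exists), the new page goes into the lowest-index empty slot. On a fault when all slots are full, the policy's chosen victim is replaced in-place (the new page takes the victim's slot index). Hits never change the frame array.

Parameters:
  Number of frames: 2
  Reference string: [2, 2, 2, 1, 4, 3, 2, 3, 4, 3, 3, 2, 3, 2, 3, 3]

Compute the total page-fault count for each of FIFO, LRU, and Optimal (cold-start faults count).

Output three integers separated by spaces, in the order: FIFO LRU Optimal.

--- FIFO ---
  step 0: ref 2 -> FAULT, frames=[2,-] (faults so far: 1)
  step 1: ref 2 -> HIT, frames=[2,-] (faults so far: 1)
  step 2: ref 2 -> HIT, frames=[2,-] (faults so far: 1)
  step 3: ref 1 -> FAULT, frames=[2,1] (faults so far: 2)
  step 4: ref 4 -> FAULT, evict 2, frames=[4,1] (faults so far: 3)
  step 5: ref 3 -> FAULT, evict 1, frames=[4,3] (faults so far: 4)
  step 6: ref 2 -> FAULT, evict 4, frames=[2,3] (faults so far: 5)
  step 7: ref 3 -> HIT, frames=[2,3] (faults so far: 5)
  step 8: ref 4 -> FAULT, evict 3, frames=[2,4] (faults so far: 6)
  step 9: ref 3 -> FAULT, evict 2, frames=[3,4] (faults so far: 7)
  step 10: ref 3 -> HIT, frames=[3,4] (faults so far: 7)
  step 11: ref 2 -> FAULT, evict 4, frames=[3,2] (faults so far: 8)
  step 12: ref 3 -> HIT, frames=[3,2] (faults so far: 8)
  step 13: ref 2 -> HIT, frames=[3,2] (faults so far: 8)
  step 14: ref 3 -> HIT, frames=[3,2] (faults so far: 8)
  step 15: ref 3 -> HIT, frames=[3,2] (faults so far: 8)
  FIFO total faults: 8
--- LRU ---
  step 0: ref 2 -> FAULT, frames=[2,-] (faults so far: 1)
  step 1: ref 2 -> HIT, frames=[2,-] (faults so far: 1)
  step 2: ref 2 -> HIT, frames=[2,-] (faults so far: 1)
  step 3: ref 1 -> FAULT, frames=[2,1] (faults so far: 2)
  step 4: ref 4 -> FAULT, evict 2, frames=[4,1] (faults so far: 3)
  step 5: ref 3 -> FAULT, evict 1, frames=[4,3] (faults so far: 4)
  step 6: ref 2 -> FAULT, evict 4, frames=[2,3] (faults so far: 5)
  step 7: ref 3 -> HIT, frames=[2,3] (faults so far: 5)
  step 8: ref 4 -> FAULT, evict 2, frames=[4,3] (faults so far: 6)
  step 9: ref 3 -> HIT, frames=[4,3] (faults so far: 6)
  step 10: ref 3 -> HIT, frames=[4,3] (faults so far: 6)
  step 11: ref 2 -> FAULT, evict 4, frames=[2,3] (faults so far: 7)
  step 12: ref 3 -> HIT, frames=[2,3] (faults so far: 7)
  step 13: ref 2 -> HIT, frames=[2,3] (faults so far: 7)
  step 14: ref 3 -> HIT, frames=[2,3] (faults so far: 7)
  step 15: ref 3 -> HIT, frames=[2,3] (faults so far: 7)
  LRU total faults: 7
--- Optimal ---
  step 0: ref 2 -> FAULT, frames=[2,-] (faults so far: 1)
  step 1: ref 2 -> HIT, frames=[2,-] (faults so far: 1)
  step 2: ref 2 -> HIT, frames=[2,-] (faults so far: 1)
  step 3: ref 1 -> FAULT, frames=[2,1] (faults so far: 2)
  step 4: ref 4 -> FAULT, evict 1, frames=[2,4] (faults so far: 3)
  step 5: ref 3 -> FAULT, evict 4, frames=[2,3] (faults so far: 4)
  step 6: ref 2 -> HIT, frames=[2,3] (faults so far: 4)
  step 7: ref 3 -> HIT, frames=[2,3] (faults so far: 4)
  step 8: ref 4 -> FAULT, evict 2, frames=[4,3] (faults so far: 5)
  step 9: ref 3 -> HIT, frames=[4,3] (faults so far: 5)
  step 10: ref 3 -> HIT, frames=[4,3] (faults so far: 5)
  step 11: ref 2 -> FAULT, evict 4, frames=[2,3] (faults so far: 6)
  step 12: ref 3 -> HIT, frames=[2,3] (faults so far: 6)
  step 13: ref 2 -> HIT, frames=[2,3] (faults so far: 6)
  step 14: ref 3 -> HIT, frames=[2,3] (faults so far: 6)
  step 15: ref 3 -> HIT, frames=[2,3] (faults so far: 6)
  Optimal total faults: 6

Answer: 8 7 6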